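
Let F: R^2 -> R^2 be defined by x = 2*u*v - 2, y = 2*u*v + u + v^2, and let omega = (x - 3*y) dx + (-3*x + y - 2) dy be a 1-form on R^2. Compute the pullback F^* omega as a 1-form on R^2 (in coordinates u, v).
F^* omega = (-16*u*v^2 - 8*u*v + u - 4*v^3 + v^2 + 4*v + 4) du + (-16*u^2*v - 4*u^2 - 12*u*v^2 + 2*u*v + 4*u + 2*v^3 + 8*v) dv

Using F^*(f dg) = (f ∘ F) d(g ∘ F), substitute each coordinate x_i by F_i(u, v) in f_i, and replace dx_i by d F_i = (∂F_i/∂u) du + (∂F_i/∂v) dv.
  For the x component: f_1(F) = -4*u*v - 3*u - 3*v^2 - 2; d F_1 = (2*v) du + (2*u) dv
  For the y component: f_2(F) = -4*u*v + u + v^2 + 4; d F_2 = (2*v + 1) du + (2*u + 2*v) dv
Combining and collecting du, dv coefficients:
  coeff of du: -16*u*v^2 - 8*u*v + u - 4*v^3 + v^2 + 4*v + 4
  coeff of dv: -16*u^2*v - 4*u^2 - 12*u*v^2 + 2*u*v + 4*u + 2*v^3 + 8*v
F^* omega = (-16*u*v^2 - 8*u*v + u - 4*v^3 + v^2 + 4*v + 4) du + (-16*u^2*v - 4*u^2 - 12*u*v^2 + 2*u*v + 4*u + 2*v^3 + 8*v) dv.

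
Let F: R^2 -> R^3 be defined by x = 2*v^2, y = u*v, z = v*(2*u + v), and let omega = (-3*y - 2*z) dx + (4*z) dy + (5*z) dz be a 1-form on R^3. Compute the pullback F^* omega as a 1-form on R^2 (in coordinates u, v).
F^* omega = (14*v^2*(2*u + v)) du + (2*v*(14*u^2 + 3*u*v + v^2)) dv

Using F^*(f dg) = (f ∘ F) d(g ∘ F), substitute each coordinate x_i by F_i(u, v) in f_i, and replace dx_i by d F_i = (∂F_i/∂u) du + (∂F_i/∂v) dv.
  For the x component: f_1(F) = v*(-7*u - 2*v); d F_1 = (0) du + (4*v) dv
  For the y component: f_2(F) = 4*v*(2*u + v); d F_2 = (v) du + (u) dv
  For the z component: f_3(F) = 5*v*(2*u + v); d F_3 = (2*v) du + (2*u + 2*v) dv
Combining and collecting du, dv coefficients:
  coeff of du: 14*v^2*(2*u + v)
  coeff of dv: 2*v*(14*u^2 + 3*u*v + v^2)
F^* omega = (14*v^2*(2*u + v)) du + (2*v*(14*u^2 + 3*u*v + v^2)) dv.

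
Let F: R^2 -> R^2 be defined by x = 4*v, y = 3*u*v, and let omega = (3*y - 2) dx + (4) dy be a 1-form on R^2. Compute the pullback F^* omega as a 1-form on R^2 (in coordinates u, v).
F^* omega = (12*v) du + (36*u*v + 12*u - 8) dv

Using F^*(f dg) = (f ∘ F) d(g ∘ F), substitute each coordinate x_i by F_i(u, v) in f_i, and replace dx_i by d F_i = (∂F_i/∂u) du + (∂F_i/∂v) dv.
  For the x component: f_1(F) = 9*u*v - 2; d F_1 = (0) du + (4) dv
  For the y component: f_2(F) = 4; d F_2 = (3*v) du + (3*u) dv
Combining and collecting du, dv coefficients:
  coeff of du: 12*v
  coeff of dv: 36*u*v + 12*u - 8
F^* omega = (12*v) du + (36*u*v + 12*u - 8) dv.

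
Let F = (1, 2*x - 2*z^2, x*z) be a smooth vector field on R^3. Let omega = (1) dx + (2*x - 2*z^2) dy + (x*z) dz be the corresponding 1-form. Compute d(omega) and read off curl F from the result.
d(omega) = (4*z) dy ∧ dz + (-z) dz ∧ dx + (2) dx ∧ dy; curl F = (4*z, -z, 2)

d omega = sum_{i<j} (∂f_j/∂x_i - ∂f_i/∂x_j) dx_i ∧ dx_j. Under the identification (dy ∧ dz, dz ∧ dx, dx ∧ dy) ↔ (e_x, e_y, e_z), the coefficients are exactly the components of curl F. Compute:
  ∂R/∂y - ∂Q/∂z = (0) - (-4*z) = 4*z
  ∂P/∂z - ∂R/∂x = (0) - (z) = -z
  ∂Q/∂x - ∂P/∂y = (2) - (0) = 2.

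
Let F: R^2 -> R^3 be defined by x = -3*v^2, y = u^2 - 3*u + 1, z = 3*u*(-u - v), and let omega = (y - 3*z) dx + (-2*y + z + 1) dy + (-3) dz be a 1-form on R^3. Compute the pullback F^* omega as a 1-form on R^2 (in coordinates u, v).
F^* omega = (-10*u^3 - 6*u^2*v + 27*u^2 + 9*u*v - 2*u + 9*v + 3) du + (-60*u^2*v - 54*u*v^2 + 18*u*v + 9*u - 6*v) dv

Using F^*(f dg) = (f ∘ F) d(g ∘ F), substitute each coordinate x_i by F_i(u, v) in f_i, and replace dx_i by d F_i = (∂F_i/∂u) du + (∂F_i/∂v) dv.
  For the x component: f_1(F) = 10*u^2 + 9*u*v - 3*u + 1; d F_1 = (0) du + (-6*v) dv
  For the y component: f_2(F) = -5*u^2 - 3*u*v + 6*u - 1; d F_2 = (2*u - 3) du + (0) dv
  For the z component: f_3(F) = -3; d F_3 = (-6*u - 3*v) du + (-3*u) dv
Combining and collecting du, dv coefficients:
  coeff of du: -10*u^3 - 6*u^2*v + 27*u^2 + 9*u*v - 2*u + 9*v + 3
  coeff of dv: -60*u^2*v - 54*u*v^2 + 18*u*v + 9*u - 6*v
F^* omega = (-10*u^3 - 6*u^2*v + 27*u^2 + 9*u*v - 2*u + 9*v + 3) du + (-60*u^2*v - 54*u*v^2 + 18*u*v + 9*u - 6*v) dv.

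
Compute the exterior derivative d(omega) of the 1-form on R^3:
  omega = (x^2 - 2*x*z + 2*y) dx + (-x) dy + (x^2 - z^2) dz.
d(omega) = (-3) dx ∧ dy + (4*x) dx ∧ dz

For a 1-form omega = sum_i f_i dx_i, the exterior derivative is
  d(omega) = sum_{i < j} (∂f_j/∂x_i - ∂f_i/∂x_j) dx_i ∧ dx_j.
  coefficient of dx ∧ dy: ∂f_2/∂x - ∂f_1/∂y = ∂(-x)/∂x - ∂(x^2 - 2*x*z + 2*y)/∂y = -3
  coefficient of dx ∧ dz: ∂f_3/∂x - ∂f_1/∂z = ∂(x^2 - z^2)/∂x - ∂(x^2 - 2*x*z + 2*y)/∂z = 4*x
Assembling: d(omega) = (-3) dx ∧ dy + (4*x) dx ∧ dz.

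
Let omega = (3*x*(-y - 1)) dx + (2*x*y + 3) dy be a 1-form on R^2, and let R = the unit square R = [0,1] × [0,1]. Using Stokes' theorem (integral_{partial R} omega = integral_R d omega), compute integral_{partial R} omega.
integral_(partial R) omega = 5/2

Stokes: integral_partial_R omega = integral_R d omega with d omega = (∂Q/∂x - ∂P/∂y) dx ∧ dy.
  ∂Q/∂x = 2*y
  ∂P/∂y = -3*x
  integrand = ∂Q/∂x - ∂P/∂y = 3*x + 2*y.
Integrating over R: integral_0^1 integral_0^1 (3*x + 2*y) dx dy = 5/2.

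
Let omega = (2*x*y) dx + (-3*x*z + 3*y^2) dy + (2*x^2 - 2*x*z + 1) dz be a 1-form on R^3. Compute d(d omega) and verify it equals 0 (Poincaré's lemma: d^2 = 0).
d(d omega) = 0

Step 1: d omega = sum_{i<j} (∂f_j/∂x_i - ∂f_i/∂x_j) dx_i ∧ dx_j:
  coeff of dx ∧ dy: -2*x - 3*z
  coeff of dx ∧ dz: 4*x - 2*z
  coeff of dy ∧ dz: 3*x
Step 2: Apply d again to each 2-form coefficient. The only possible 3-form in R^3 is dx ∧ dy ∧ dz, with coefficient
  ∂(coeff of dy∧dz)/∂x - ∂(coeff of dx∧dz)/∂y + ∂(coeff of dx∧dy)/∂z
  = ∂/∂x (3*x) - ∂/∂y (4*x - 2*z) + ∂/∂z (-2*x - 3*z).
Each of these terms simplifies to sums of mixed partials that cancel in pairs. The result is 0 (by equality of mixed partials for smooth functions — Schwarz / Clairaut).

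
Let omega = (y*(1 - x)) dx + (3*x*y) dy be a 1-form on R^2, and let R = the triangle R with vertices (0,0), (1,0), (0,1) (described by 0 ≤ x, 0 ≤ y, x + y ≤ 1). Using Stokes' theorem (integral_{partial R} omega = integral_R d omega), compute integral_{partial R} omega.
integral_(partial R) omega = 1/6

Stokes: integral_partial_R omega = integral_R d omega with d omega = (∂Q/∂x - ∂P/∂y) dx ∧ dy.
  ∂Q/∂x = 3*y
  ∂P/∂y = 1 - x
  integrand = ∂Q/∂x - ∂P/∂y = x + 3*y - 1.
Integrating over R: integral_0^1 integral_0^{1-x} (x + 3*y - 1) dy dx = 1/6.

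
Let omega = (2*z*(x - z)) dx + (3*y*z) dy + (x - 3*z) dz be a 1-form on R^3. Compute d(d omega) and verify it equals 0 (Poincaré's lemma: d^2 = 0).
d(d omega) = 0

Step 1: d omega = sum_{i<j} (∂f_j/∂x_i - ∂f_i/∂x_j) dx_i ∧ dx_j:
  coeff of dx ∧ dy: 0
  coeff of dx ∧ dz: -2*x + 4*z + 1
  coeff of dy ∧ dz: -3*y
Step 2: Apply d again to each 2-form coefficient. The only possible 3-form in R^3 is dx ∧ dy ∧ dz, with coefficient
  ∂(coeff of dy∧dz)/∂x - ∂(coeff of dx∧dz)/∂y + ∂(coeff of dx∧dy)/∂z
  = ∂/∂x (-3*y) - ∂/∂y (-2*x + 4*z + 1) + ∂/∂z (0).
Each of these terms simplifies to sums of mixed partials that cancel in pairs. The result is 0 (by equality of mixed partials for smooth functions — Schwarz / Clairaut).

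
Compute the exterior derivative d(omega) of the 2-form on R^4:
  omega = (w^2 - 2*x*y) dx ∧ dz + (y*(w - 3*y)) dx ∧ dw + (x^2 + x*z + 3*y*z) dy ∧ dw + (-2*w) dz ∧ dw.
d(omega) = (2*x) dx ∧ dy ∧ dz + (2*w) dx ∧ dz ∧ dw + (-w + 2*x + 6*y + z) dx ∧ dy ∧ dw + (-x - 3*y) dy ∧ dz ∧ dw

For a 2-form omega = sum_{i<j} g_{ij} dx_i ∧ dx_j, the exterior derivative is
  d(omega) = sum_{i<j} d(g_{ij}) ∧ dx_i ∧ dx_j = sum_{i<j, k} (∂g_{ij}/∂x_k) dx_k ∧ dx_i ∧ dx_j.
Expand each term, using dx_k ∧ dx_i ∧ dx_j = sgn(permutation) dx_{(a)} ∧ dx_{(b)} ∧ dx_{(c)} with (a < b < c) sorted:
  d(w^2 - 2*x*y) includes (∂/∂y)(w^2 - 2*x*y) dy = (-2*x) dy, which multiplied by dx ∧ dz gives (2*x) dx ∧ dy ∧ dz
  d(w^2 - 2*x*y) includes (∂/∂w)(w^2 - 2*x*y) dw = (2*w) dw, which multiplied by dx ∧ dz gives (2*w) dx ∧ dz ∧ dw
  d(y*(w - 3*y)) includes (∂/∂y)(y*(w - 3*y)) dy = (w - 6*y) dy, which multiplied by dx ∧ dw gives (-w + 6*y) dx ∧ dy ∧ dw
  d(x^2 + x*z + 3*y*z) includes (∂/∂x)(x^2 + x*z + 3*y*z) dx = (2*x + z) dx, which multiplied by dy ∧ dw gives (2*x + z) dx ∧ dy ∧ dw
  d(x^2 + x*z + 3*y*z) includes (∂/∂z)(x^2 + x*z + 3*y*z) dz = (x + 3*y) dz, which multiplied by dy ∧ dw gives (-x - 3*y) dy ∧ dz ∧ dw
Collecting like 3-forms: d(omega) = (2*x) dx ∧ dy ∧ dz + (2*w) dx ∧ dz ∧ dw + (-w + 2*x + 6*y + z) dx ∧ dy ∧ dw + (-x - 3*y) dy ∧ dz ∧ dw.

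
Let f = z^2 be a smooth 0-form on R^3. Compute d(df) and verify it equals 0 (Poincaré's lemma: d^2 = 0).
d(df) = 0

Step 1: df = sum_i (∂f/∂x_i) dx_i = (0) dx + (0) dy + (2*z) dz.
Step 2: Apply d again. Using the 1-form formula, the coefficient of dx ∧ dy in d(df) is ∂^2 f/∂x ∂y - ∂^2 f/∂y ∂x = (0) - (0) = 0 (equality of mixed partials for smooth f).
Similarly for dx ∧ dz and dy ∧ dz — all coefficients vanish. So d(df) = 0.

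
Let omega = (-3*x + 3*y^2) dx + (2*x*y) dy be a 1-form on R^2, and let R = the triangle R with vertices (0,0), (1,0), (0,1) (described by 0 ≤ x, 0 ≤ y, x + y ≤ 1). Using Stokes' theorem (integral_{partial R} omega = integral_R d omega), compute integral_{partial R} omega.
integral_(partial R) omega = -2/3

Stokes: integral_partial_R omega = integral_R d omega with d omega = (∂Q/∂x - ∂P/∂y) dx ∧ dy.
  ∂Q/∂x = 2*y
  ∂P/∂y = 6*y
  integrand = ∂Q/∂x - ∂P/∂y = -4*y.
Integrating over R: integral_0^1 integral_0^{1-x} (-4*y) dy dx = -2/3.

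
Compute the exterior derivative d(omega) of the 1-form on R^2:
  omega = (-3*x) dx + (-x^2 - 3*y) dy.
d(omega) = (-2*x) dx ∧ dy

For a 1-form omega = sum_i f_i dx_i, the exterior derivative is
  d(omega) = sum_{i < j} (∂f_j/∂x_i - ∂f_i/∂x_j) dx_i ∧ dx_j.
  coefficient of dx ∧ dy: ∂f_2/∂x - ∂f_1/∂y = ∂(-x^2 - 3*y)/∂x - ∂(-3*x)/∂y = -2*x
Assembling: d(omega) = (-2*x) dx ∧ dy.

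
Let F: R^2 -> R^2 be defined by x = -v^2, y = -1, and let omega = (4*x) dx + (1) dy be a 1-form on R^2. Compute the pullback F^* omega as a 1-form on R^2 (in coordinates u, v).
F^* omega = (8*v^3) dv

Using F^*(f dg) = (f ∘ F) d(g ∘ F), substitute each coordinate x_i by F_i(u, v) in f_i, and replace dx_i by d F_i = (∂F_i/∂u) du + (∂F_i/∂v) dv.
  For the x component: f_1(F) = -4*v^2; d F_1 = (0) du + (-2*v) dv
  For the y component: f_2(F) = 1; d F_2 = (0) du + (0) dv
Combining and collecting du, dv coefficients:
  coeff of du: 0
  coeff of dv: 8*v^3
F^* omega = (8*v^3) dv.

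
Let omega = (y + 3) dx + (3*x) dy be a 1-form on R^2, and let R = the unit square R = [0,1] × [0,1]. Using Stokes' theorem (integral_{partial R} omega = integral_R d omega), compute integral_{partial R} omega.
integral_(partial R) omega = 2

Stokes: integral_partial_R omega = integral_R d omega with d omega = (∂Q/∂x - ∂P/∂y) dx ∧ dy.
  ∂Q/∂x = 3
  ∂P/∂y = 1
  integrand = ∂Q/∂x - ∂P/∂y = 2.
Integrating over R: integral_0^1 integral_0^1 (2) dx dy = 2.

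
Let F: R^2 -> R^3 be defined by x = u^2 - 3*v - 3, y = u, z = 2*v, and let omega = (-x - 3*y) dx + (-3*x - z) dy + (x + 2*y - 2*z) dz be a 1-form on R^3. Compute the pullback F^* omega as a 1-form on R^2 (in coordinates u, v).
F^* omega = (-2*u^3 - 9*u^2 + 6*u*v + 6*u + 7*v + 9) du + (5*u^2 + 13*u - 23*v - 15) dv

Using F^*(f dg) = (f ∘ F) d(g ∘ F), substitute each coordinate x_i by F_i(u, v) in f_i, and replace dx_i by d F_i = (∂F_i/∂u) du + (∂F_i/∂v) dv.
  For the x component: f_1(F) = -u^2 - 3*u + 3*v + 3; d F_1 = (2*u) du + (-3) dv
  For the y component: f_2(F) = -3*u^2 + 7*v + 9; d F_2 = (1) du + (0) dv
  For the z component: f_3(F) = u^2 + 2*u - 7*v - 3; d F_3 = (0) du + (2) dv
Combining and collecting du, dv coefficients:
  coeff of du: -2*u^3 - 9*u^2 + 6*u*v + 6*u + 7*v + 9
  coeff of dv: 5*u^2 + 13*u - 23*v - 15
F^* omega = (-2*u^3 - 9*u^2 + 6*u*v + 6*u + 7*v + 9) du + (5*u^2 + 13*u - 23*v - 15) dv.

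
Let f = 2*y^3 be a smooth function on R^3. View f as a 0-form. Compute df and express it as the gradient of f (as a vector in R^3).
df = (0) dx + (6*y^2) dy + (0) dz; grad f = (0, 6*y^2, 0)

For a 0-form f, d f = (∂f/∂x) dx + (∂f/∂y) dy + (∂f/∂z) dz. The components of the vector representation are exactly the entries of grad f in Cartesian coordinates:
  ∂f/∂x = 0
  ∂f/∂y = 6*y^2
  ∂f/∂z = 0.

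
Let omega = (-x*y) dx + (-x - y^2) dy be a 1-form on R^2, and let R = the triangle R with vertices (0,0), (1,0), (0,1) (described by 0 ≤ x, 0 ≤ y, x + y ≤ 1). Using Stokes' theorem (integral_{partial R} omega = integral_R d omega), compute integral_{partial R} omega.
integral_(partial R) omega = -1/3

Stokes: integral_partial_R omega = integral_R d omega with d omega = (∂Q/∂x - ∂P/∂y) dx ∧ dy.
  ∂Q/∂x = -1
  ∂P/∂y = -x
  integrand = ∂Q/∂x - ∂P/∂y = x - 1.
Integrating over R: integral_0^1 integral_0^{1-x} (x - 1) dy dx = -1/3.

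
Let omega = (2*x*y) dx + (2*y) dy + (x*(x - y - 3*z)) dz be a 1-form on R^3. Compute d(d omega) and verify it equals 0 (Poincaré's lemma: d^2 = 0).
d(d omega) = 0

Step 1: d omega = sum_{i<j} (∂f_j/∂x_i - ∂f_i/∂x_j) dx_i ∧ dx_j:
  coeff of dx ∧ dy: -2*x
  coeff of dx ∧ dz: 2*x - y - 3*z
  coeff of dy ∧ dz: -x
Step 2: Apply d again to each 2-form coefficient. The only possible 3-form in R^3 is dx ∧ dy ∧ dz, with coefficient
  ∂(coeff of dy∧dz)/∂x - ∂(coeff of dx∧dz)/∂y + ∂(coeff of dx∧dy)/∂z
  = ∂/∂x (-x) - ∂/∂y (2*x - y - 3*z) + ∂/∂z (-2*x).
Each of these terms simplifies to sums of mixed partials that cancel in pairs. The result is 0 (by equality of mixed partials for smooth functions — Schwarz / Clairaut).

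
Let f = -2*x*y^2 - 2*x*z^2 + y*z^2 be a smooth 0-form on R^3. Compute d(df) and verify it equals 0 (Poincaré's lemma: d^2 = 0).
d(df) = 0

Step 1: df = sum_i (∂f/∂x_i) dx_i = (-2*y^2 - 2*z^2) dx + (-4*x*y + z^2) dy + (2*z*(-2*x + y)) dz.
Step 2: Apply d again. Using the 1-form formula, the coefficient of dx ∧ dy in d(df) is ∂^2 f/∂x ∂y - ∂^2 f/∂y ∂x = (-4*y) - (-4*y) = 0 (equality of mixed partials for smooth f).
Similarly for dx ∧ dz and dy ∧ dz — all coefficients vanish. So d(df) = 0.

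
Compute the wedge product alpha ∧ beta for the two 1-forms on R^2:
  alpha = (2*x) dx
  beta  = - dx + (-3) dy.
alpha ∧ beta = (-6*x) dx ∧ dy

Distribute the wedge, using dx_i ∧ dx_j = -dx_j ∧ dx_i and dx_i ∧ dx_i = 0. For each pair (i, j) with i < j, the coefficient of dx_i ∧ dx_j in alpha ∧ beta is (alpha_i * beta_j - alpha_j * beta_i). Collecting: alpha ∧ beta = (-6*x) dx ∧ dy.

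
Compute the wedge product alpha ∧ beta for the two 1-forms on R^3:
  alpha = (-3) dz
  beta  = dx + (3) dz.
alpha ∧ beta = (3) dx ∧ dz

Distribute the wedge, using dx_i ∧ dx_j = -dx_j ∧ dx_i and dx_i ∧ dx_i = 0. For each pair (i, j) with i < j, the coefficient of dx_i ∧ dx_j in alpha ∧ beta is (alpha_i * beta_j - alpha_j * beta_i). Collecting: alpha ∧ beta = (3) dx ∧ dz.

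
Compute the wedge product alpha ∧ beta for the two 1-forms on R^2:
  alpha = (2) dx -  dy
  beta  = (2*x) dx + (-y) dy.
alpha ∧ beta = (2*x - 2*y) dx ∧ dy

Distribute the wedge, using dx_i ∧ dx_j = -dx_j ∧ dx_i and dx_i ∧ dx_i = 0. For each pair (i, j) with i < j, the coefficient of dx_i ∧ dx_j in alpha ∧ beta is (alpha_i * beta_j - alpha_j * beta_i). Collecting: alpha ∧ beta = (2*x - 2*y) dx ∧ dy.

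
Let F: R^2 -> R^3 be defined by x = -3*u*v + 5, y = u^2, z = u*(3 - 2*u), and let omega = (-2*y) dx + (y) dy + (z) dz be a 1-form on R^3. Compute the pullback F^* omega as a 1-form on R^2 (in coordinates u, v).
F^* omega = (u*(10*u^2 + 6*u*v - 18*u + 9)) du + (6*u^3) dv

Using F^*(f dg) = (f ∘ F) d(g ∘ F), substitute each coordinate x_i by F_i(u, v) in f_i, and replace dx_i by d F_i = (∂F_i/∂u) du + (∂F_i/∂v) dv.
  For the x component: f_1(F) = -2*u^2; d F_1 = (-3*v) du + (-3*u) dv
  For the y component: f_2(F) = u^2; d F_2 = (2*u) du + (0) dv
  For the z component: f_3(F) = u*(3 - 2*u); d F_3 = (3 - 4*u) du + (0) dv
Combining and collecting du, dv coefficients:
  coeff of du: u*(10*u^2 + 6*u*v - 18*u + 9)
  coeff of dv: 6*u^3
F^* omega = (u*(10*u^2 + 6*u*v - 18*u + 9)) du + (6*u^3) dv.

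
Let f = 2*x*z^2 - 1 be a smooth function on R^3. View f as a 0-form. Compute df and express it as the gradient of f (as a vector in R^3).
df = (2*z^2) dx + (0) dy + (4*x*z) dz; grad f = (2*z^2, 0, 4*x*z)

For a 0-form f, d f = (∂f/∂x) dx + (∂f/∂y) dy + (∂f/∂z) dz. The components of the vector representation are exactly the entries of grad f in Cartesian coordinates:
  ∂f/∂x = 2*z^2
  ∂f/∂y = 0
  ∂f/∂z = 4*x*z.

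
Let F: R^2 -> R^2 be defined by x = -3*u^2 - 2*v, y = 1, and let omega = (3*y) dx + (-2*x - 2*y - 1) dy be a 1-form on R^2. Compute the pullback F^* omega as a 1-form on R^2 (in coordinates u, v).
F^* omega = (-18*u) du + (-6) dv

Using F^*(f dg) = (f ∘ F) d(g ∘ F), substitute each coordinate x_i by F_i(u, v) in f_i, and replace dx_i by d F_i = (∂F_i/∂u) du + (∂F_i/∂v) dv.
  For the x component: f_1(F) = 3; d F_1 = (-6*u) du + (-2) dv
  For the y component: f_2(F) = 6*u^2 + 4*v - 3; d F_2 = (0) du + (0) dv
Combining and collecting du, dv coefficients:
  coeff of du: -18*u
  coeff of dv: -6
F^* omega = (-18*u) du + (-6) dv.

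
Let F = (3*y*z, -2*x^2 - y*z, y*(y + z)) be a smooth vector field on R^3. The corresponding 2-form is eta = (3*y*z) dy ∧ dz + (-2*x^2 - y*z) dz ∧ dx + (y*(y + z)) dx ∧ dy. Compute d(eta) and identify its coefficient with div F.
d(eta) = (y - z) dx ∧ dy ∧ dz; div F = y - z

For a 2-form in R^3 of the form above, applying d gives a 3-form with coefficient ∂P/∂x + ∂Q/∂y + ∂R/∂z:
  ∂P/∂x = 0
  ∂Q/∂y = -z
  ∂R/∂z = y
Sum = y - z, which is exactly div F.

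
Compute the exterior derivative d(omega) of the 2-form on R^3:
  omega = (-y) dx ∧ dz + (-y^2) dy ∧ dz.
d(omega) = (1) dx ∧ dy ∧ dz

For a 2-form omega = sum_{i<j} g_{ij} dx_i ∧ dx_j, the exterior derivative is
  d(omega) = sum_{i<j} d(g_{ij}) ∧ dx_i ∧ dx_j = sum_{i<j, k} (∂g_{ij}/∂x_k) dx_k ∧ dx_i ∧ dx_j.
Expand each term, using dx_k ∧ dx_i ∧ dx_j = sgn(permutation) dx_{(a)} ∧ dx_{(b)} ∧ dx_{(c)} with (a < b < c) sorted:
  d(-y) includes (∂/∂y)(-y) dy = (-1) dy, which multiplied by dx ∧ dz gives (1) dx ∧ dy ∧ dz
Collecting like 3-forms: d(omega) = (1) dx ∧ dy ∧ dz.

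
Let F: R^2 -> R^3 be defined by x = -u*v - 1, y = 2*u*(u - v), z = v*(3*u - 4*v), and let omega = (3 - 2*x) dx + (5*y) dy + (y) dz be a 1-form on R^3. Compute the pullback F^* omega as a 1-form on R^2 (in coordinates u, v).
F^* omega = (40*u^3 - 54*u^2*v + 12*u*v^2 - 5*v) du + (u*(-14*u^2 - 4*u*v + 16*v^2 - 5)) dv

Using F^*(f dg) = (f ∘ F) d(g ∘ F), substitute each coordinate x_i by F_i(u, v) in f_i, and replace dx_i by d F_i = (∂F_i/∂u) du + (∂F_i/∂v) dv.
  For the x component: f_1(F) = 2*u*v + 5; d F_1 = (-v) du + (-u) dv
  For the y component: f_2(F) = 10*u*(u - v); d F_2 = (4*u - 2*v) du + (-2*u) dv
  For the z component: f_3(F) = 2*u*(u - v); d F_3 = (3*v) du + (3*u - 8*v) dv
Combining and collecting du, dv coefficients:
  coeff of du: 40*u^3 - 54*u^2*v + 12*u*v^2 - 5*v
  coeff of dv: u*(-14*u^2 - 4*u*v + 16*v^2 - 5)
F^* omega = (40*u^3 - 54*u^2*v + 12*u*v^2 - 5*v) du + (u*(-14*u^2 - 4*u*v + 16*v^2 - 5)) dv.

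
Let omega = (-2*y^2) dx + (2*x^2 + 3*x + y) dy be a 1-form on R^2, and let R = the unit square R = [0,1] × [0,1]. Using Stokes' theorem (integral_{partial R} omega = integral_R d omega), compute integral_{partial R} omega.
integral_(partial R) omega = 7

Stokes: integral_partial_R omega = integral_R d omega with d omega = (∂Q/∂x - ∂P/∂y) dx ∧ dy.
  ∂Q/∂x = 4*x + 3
  ∂P/∂y = -4*y
  integrand = ∂Q/∂x - ∂P/∂y = 4*x + 4*y + 3.
Integrating over R: integral_0^1 integral_0^1 (4*x + 4*y + 3) dx dy = 7.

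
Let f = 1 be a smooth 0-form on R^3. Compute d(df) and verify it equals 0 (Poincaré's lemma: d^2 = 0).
d(df) = 0

Step 1: df = sum_i (∂f/∂x_i) dx_i = (0) dx + (0) dy + (0) dz.
Step 2: Apply d again. Using the 1-form formula, the coefficient of dx ∧ dy in d(df) is ∂^2 f/∂x ∂y - ∂^2 f/∂y ∂x = (0) - (0) = 0 (equality of mixed partials for smooth f).
Similarly for dx ∧ dz and dy ∧ dz — all coefficients vanish. So d(df) = 0.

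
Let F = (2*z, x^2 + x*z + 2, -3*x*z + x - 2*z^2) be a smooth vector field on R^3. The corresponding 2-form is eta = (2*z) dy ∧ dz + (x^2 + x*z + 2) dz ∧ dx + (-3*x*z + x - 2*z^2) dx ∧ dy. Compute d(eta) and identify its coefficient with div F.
d(eta) = (-3*x - 4*z) dx ∧ dy ∧ dz; div F = -3*x - 4*z

For a 2-form in R^3 of the form above, applying d gives a 3-form with coefficient ∂P/∂x + ∂Q/∂y + ∂R/∂z:
  ∂P/∂x = 0
  ∂Q/∂y = 0
  ∂R/∂z = -3*x - 4*z
Sum = -3*x - 4*z, which is exactly div F.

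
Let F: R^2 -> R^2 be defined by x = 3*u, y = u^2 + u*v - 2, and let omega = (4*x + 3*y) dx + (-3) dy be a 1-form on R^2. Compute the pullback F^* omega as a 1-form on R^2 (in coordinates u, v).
F^* omega = (9*u^2 + 9*u*v + 30*u - 3*v - 18) du + (-3*u) dv

Using F^*(f dg) = (f ∘ F) d(g ∘ F), substitute each coordinate x_i by F_i(u, v) in f_i, and replace dx_i by d F_i = (∂F_i/∂u) du + (∂F_i/∂v) dv.
  For the x component: f_1(F) = 3*u^2 + 3*u*v + 12*u - 6; d F_1 = (3) du + (0) dv
  For the y component: f_2(F) = -3; d F_2 = (2*u + v) du + (u) dv
Combining and collecting du, dv coefficients:
  coeff of du: 9*u^2 + 9*u*v + 30*u - 3*v - 18
  coeff of dv: -3*u
F^* omega = (9*u^2 + 9*u*v + 30*u - 3*v - 18) du + (-3*u) dv.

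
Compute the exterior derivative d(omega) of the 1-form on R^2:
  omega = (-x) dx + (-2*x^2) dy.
d(omega) = (-4*x) dx ∧ dy

For a 1-form omega = sum_i f_i dx_i, the exterior derivative is
  d(omega) = sum_{i < j} (∂f_j/∂x_i - ∂f_i/∂x_j) dx_i ∧ dx_j.
  coefficient of dx ∧ dy: ∂f_2/∂x - ∂f_1/∂y = ∂(-2*x^2)/∂x - ∂(-x)/∂y = -4*x
Assembling: d(omega) = (-4*x) dx ∧ dy.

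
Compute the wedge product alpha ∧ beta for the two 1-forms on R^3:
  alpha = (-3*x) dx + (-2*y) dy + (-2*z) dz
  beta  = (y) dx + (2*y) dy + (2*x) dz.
alpha ∧ beta = (2*y*(-3*x + y)) dx ∧ dy + (-6*x^2 + 2*y*z) dx ∧ dz + (4*y*(-x + z)) dy ∧ dz

Distribute the wedge, using dx_i ∧ dx_j = -dx_j ∧ dx_i and dx_i ∧ dx_i = 0. For each pair (i, j) with i < j, the coefficient of dx_i ∧ dx_j in alpha ∧ beta is (alpha_i * beta_j - alpha_j * beta_i). Collecting: alpha ∧ beta = (2*y*(-3*x + y)) dx ∧ dy + (-6*x^2 + 2*y*z) dx ∧ dz + (4*y*(-x + z)) dy ∧ dz.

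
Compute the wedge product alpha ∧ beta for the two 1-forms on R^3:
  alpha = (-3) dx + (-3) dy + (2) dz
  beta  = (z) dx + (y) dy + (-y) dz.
alpha ∧ beta = (-3*y + 3*z) dx ∧ dy + (3*y - 2*z) dx ∧ dz + (y) dy ∧ dz

Distribute the wedge, using dx_i ∧ dx_j = -dx_j ∧ dx_i and dx_i ∧ dx_i = 0. For each pair (i, j) with i < j, the coefficient of dx_i ∧ dx_j in alpha ∧ beta is (alpha_i * beta_j - alpha_j * beta_i). Collecting: alpha ∧ beta = (-3*y + 3*z) dx ∧ dy + (3*y - 2*z) dx ∧ dz + (y) dy ∧ dz.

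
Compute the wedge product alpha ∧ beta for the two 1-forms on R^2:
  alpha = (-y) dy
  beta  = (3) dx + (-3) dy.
alpha ∧ beta = (3*y) dx ∧ dy

Distribute the wedge, using dx_i ∧ dx_j = -dx_j ∧ dx_i and dx_i ∧ dx_i = 0. For each pair (i, j) with i < j, the coefficient of dx_i ∧ dx_j in alpha ∧ beta is (alpha_i * beta_j - alpha_j * beta_i). Collecting: alpha ∧ beta = (3*y) dx ∧ dy.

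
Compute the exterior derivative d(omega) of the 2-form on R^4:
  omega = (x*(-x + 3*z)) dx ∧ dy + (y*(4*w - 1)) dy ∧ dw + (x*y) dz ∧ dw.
d(omega) = (3*x) dx ∧ dy ∧ dz + (y) dx ∧ dz ∧ dw + (x) dy ∧ dz ∧ dw

For a 2-form omega = sum_{i<j} g_{ij} dx_i ∧ dx_j, the exterior derivative is
  d(omega) = sum_{i<j} d(g_{ij}) ∧ dx_i ∧ dx_j = sum_{i<j, k} (∂g_{ij}/∂x_k) dx_k ∧ dx_i ∧ dx_j.
Expand each term, using dx_k ∧ dx_i ∧ dx_j = sgn(permutation) dx_{(a)} ∧ dx_{(b)} ∧ dx_{(c)} with (a < b < c) sorted:
  d(x*(-x + 3*z)) includes (∂/∂z)(x*(-x + 3*z)) dz = (3*x) dz, which multiplied by dx ∧ dy gives (3*x) dx ∧ dy ∧ dz
  d(x*y) includes (∂/∂x)(x*y) dx = (y) dx, which multiplied by dz ∧ dw gives (y) dx ∧ dz ∧ dw
  d(x*y) includes (∂/∂y)(x*y) dy = (x) dy, which multiplied by dz ∧ dw gives (x) dy ∧ dz ∧ dw
Collecting like 3-forms: d(omega) = (3*x) dx ∧ dy ∧ dz + (y) dx ∧ dz ∧ dw + (x) dy ∧ dz ∧ dw.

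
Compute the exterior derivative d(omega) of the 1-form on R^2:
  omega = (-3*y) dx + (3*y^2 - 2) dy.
d(omega) = (3) dx ∧ dy

For a 1-form omega = sum_i f_i dx_i, the exterior derivative is
  d(omega) = sum_{i < j} (∂f_j/∂x_i - ∂f_i/∂x_j) dx_i ∧ dx_j.
  coefficient of dx ∧ dy: ∂f_2/∂x - ∂f_1/∂y = ∂(3*y^2 - 2)/∂x - ∂(-3*y)/∂y = 3
Assembling: d(omega) = (3) dx ∧ dy.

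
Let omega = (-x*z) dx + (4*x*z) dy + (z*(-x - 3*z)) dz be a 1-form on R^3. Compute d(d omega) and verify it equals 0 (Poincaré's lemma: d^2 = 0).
d(d omega) = 0

Step 1: d omega = sum_{i<j} (∂f_j/∂x_i - ∂f_i/∂x_j) dx_i ∧ dx_j:
  coeff of dx ∧ dy: 4*z
  coeff of dx ∧ dz: x - z
  coeff of dy ∧ dz: -4*x
Step 2: Apply d again to each 2-form coefficient. The only possible 3-form in R^3 is dx ∧ dy ∧ dz, with coefficient
  ∂(coeff of dy∧dz)/∂x - ∂(coeff of dx∧dz)/∂y + ∂(coeff of dx∧dy)/∂z
  = ∂/∂x (-4*x) - ∂/∂y (x - z) + ∂/∂z (4*z).
Each of these terms simplifies to sums of mixed partials that cancel in pairs. The result is 0 (by equality of mixed partials for smooth functions — Schwarz / Clairaut).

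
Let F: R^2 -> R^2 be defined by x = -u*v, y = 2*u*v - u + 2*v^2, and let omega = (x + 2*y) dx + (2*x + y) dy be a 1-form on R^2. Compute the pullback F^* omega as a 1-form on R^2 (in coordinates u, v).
F^* omega = (-3*u*v^2 + u - 2*v^2) du + (v*(-3*u^2 - 4*u + 8*v^2)) dv

Using F^*(f dg) = (f ∘ F) d(g ∘ F), substitute each coordinate x_i by F_i(u, v) in f_i, and replace dx_i by d F_i = (∂F_i/∂u) du + (∂F_i/∂v) dv.
  For the x component: f_1(F) = 3*u*v - 2*u + 4*v^2; d F_1 = (-v) du + (-u) dv
  For the y component: f_2(F) = -u + 2*v^2; d F_2 = (2*v - 1) du + (2*u + 4*v) dv
Combining and collecting du, dv coefficients:
  coeff of du: -3*u*v^2 + u - 2*v^2
  coeff of dv: v*(-3*u^2 - 4*u + 8*v^2)
F^* omega = (-3*u*v^2 + u - 2*v^2) du + (v*(-3*u^2 - 4*u + 8*v^2)) dv.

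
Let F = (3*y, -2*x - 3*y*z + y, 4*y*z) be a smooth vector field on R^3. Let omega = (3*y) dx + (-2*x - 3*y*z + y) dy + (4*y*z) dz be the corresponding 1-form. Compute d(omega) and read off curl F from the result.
d(omega) = (3*y + 4*z) dy ∧ dz + (0) dz ∧ dx + (-5) dx ∧ dy; curl F = (3*y + 4*z, 0, -5)

d omega = sum_{i<j} (∂f_j/∂x_i - ∂f_i/∂x_j) dx_i ∧ dx_j. Under the identification (dy ∧ dz, dz ∧ dx, dx ∧ dy) ↔ (e_x, e_y, e_z), the coefficients are exactly the components of curl F. Compute:
  ∂R/∂y - ∂Q/∂z = (4*z) - (-3*y) = 3*y + 4*z
  ∂P/∂z - ∂R/∂x = (0) - (0) = 0
  ∂Q/∂x - ∂P/∂y = (-2) - (3) = -5.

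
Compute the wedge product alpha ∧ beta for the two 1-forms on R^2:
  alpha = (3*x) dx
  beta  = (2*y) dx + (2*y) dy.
alpha ∧ beta = (6*x*y) dx ∧ dy

Distribute the wedge, using dx_i ∧ dx_j = -dx_j ∧ dx_i and dx_i ∧ dx_i = 0. For each pair (i, j) with i < j, the coefficient of dx_i ∧ dx_j in alpha ∧ beta is (alpha_i * beta_j - alpha_j * beta_i). Collecting: alpha ∧ beta = (6*x*y) dx ∧ dy.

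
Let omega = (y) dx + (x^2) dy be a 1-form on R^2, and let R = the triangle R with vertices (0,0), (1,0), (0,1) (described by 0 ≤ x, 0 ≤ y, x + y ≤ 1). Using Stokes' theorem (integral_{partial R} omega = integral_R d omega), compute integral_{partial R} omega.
integral_(partial R) omega = -1/6

Stokes: integral_partial_R omega = integral_R d omega with d omega = (∂Q/∂x - ∂P/∂y) dx ∧ dy.
  ∂Q/∂x = 2*x
  ∂P/∂y = 1
  integrand = ∂Q/∂x - ∂P/∂y = 2*x - 1.
Integrating over R: integral_0^1 integral_0^{1-x} (2*x - 1) dy dx = -1/6.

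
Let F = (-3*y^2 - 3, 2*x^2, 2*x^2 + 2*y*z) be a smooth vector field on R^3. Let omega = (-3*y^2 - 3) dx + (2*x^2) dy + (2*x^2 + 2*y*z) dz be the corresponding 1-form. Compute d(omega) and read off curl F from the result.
d(omega) = (2*z) dy ∧ dz + (-4*x) dz ∧ dx + (4*x + 6*y) dx ∧ dy; curl F = (2*z, -4*x, 4*x + 6*y)

d omega = sum_{i<j} (∂f_j/∂x_i - ∂f_i/∂x_j) dx_i ∧ dx_j. Under the identification (dy ∧ dz, dz ∧ dx, dx ∧ dy) ↔ (e_x, e_y, e_z), the coefficients are exactly the components of curl F. Compute:
  ∂R/∂y - ∂Q/∂z = (2*z) - (0) = 2*z
  ∂P/∂z - ∂R/∂x = (0) - (4*x) = -4*x
  ∂Q/∂x - ∂P/∂y = (4*x) - (-6*y) = 4*x + 6*y.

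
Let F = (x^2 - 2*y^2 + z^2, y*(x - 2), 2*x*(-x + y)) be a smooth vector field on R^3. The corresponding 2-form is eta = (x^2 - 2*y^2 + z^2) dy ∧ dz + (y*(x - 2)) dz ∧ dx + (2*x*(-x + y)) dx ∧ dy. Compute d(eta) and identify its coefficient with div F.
d(eta) = (3*x - 2) dx ∧ dy ∧ dz; div F = 3*x - 2

For a 2-form in R^3 of the form above, applying d gives a 3-form with coefficient ∂P/∂x + ∂Q/∂y + ∂R/∂z:
  ∂P/∂x = 2*x
  ∂Q/∂y = x - 2
  ∂R/∂z = 0
Sum = 3*x - 2, which is exactly div F.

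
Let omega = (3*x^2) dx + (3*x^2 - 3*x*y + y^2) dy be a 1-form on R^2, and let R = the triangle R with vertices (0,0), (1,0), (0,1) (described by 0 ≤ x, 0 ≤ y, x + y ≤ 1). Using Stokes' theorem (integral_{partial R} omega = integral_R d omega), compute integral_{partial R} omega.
integral_(partial R) omega = 1/2

Stokes: integral_partial_R omega = integral_R d omega with d omega = (∂Q/∂x - ∂P/∂y) dx ∧ dy.
  ∂Q/∂x = 6*x - 3*y
  ∂P/∂y = 0
  integrand = ∂Q/∂x - ∂P/∂y = 6*x - 3*y.
Integrating over R: integral_0^1 integral_0^{1-x} (6*x - 3*y) dy dx = 1/2.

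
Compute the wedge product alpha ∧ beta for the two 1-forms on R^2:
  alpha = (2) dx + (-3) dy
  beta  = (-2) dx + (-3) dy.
alpha ∧ beta = (-12) dx ∧ dy

Distribute the wedge, using dx_i ∧ dx_j = -dx_j ∧ dx_i and dx_i ∧ dx_i = 0. For each pair (i, j) with i < j, the coefficient of dx_i ∧ dx_j in alpha ∧ beta is (alpha_i * beta_j - alpha_j * beta_i). Collecting: alpha ∧ beta = (-12) dx ∧ dy.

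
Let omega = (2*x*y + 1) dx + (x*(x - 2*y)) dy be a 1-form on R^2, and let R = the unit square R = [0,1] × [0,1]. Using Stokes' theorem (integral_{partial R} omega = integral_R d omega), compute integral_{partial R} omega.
integral_(partial R) omega = -1

Stokes: integral_partial_R omega = integral_R d omega with d omega = (∂Q/∂x - ∂P/∂y) dx ∧ dy.
  ∂Q/∂x = 2*x - 2*y
  ∂P/∂y = 2*x
  integrand = ∂Q/∂x - ∂P/∂y = -2*y.
Integrating over R: integral_0^1 integral_0^1 (-2*y) dx dy = -1.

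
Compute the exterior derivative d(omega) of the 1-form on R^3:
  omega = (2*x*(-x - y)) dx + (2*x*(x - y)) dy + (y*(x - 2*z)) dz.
d(omega) = (6*x - 2*y) dx ∧ dy + (y) dx ∧ dz + (x - 2*z) dy ∧ dz

For a 1-form omega = sum_i f_i dx_i, the exterior derivative is
  d(omega) = sum_{i < j} (∂f_j/∂x_i - ∂f_i/∂x_j) dx_i ∧ dx_j.
  coefficient of dx ∧ dy: ∂f_2/∂x - ∂f_1/∂y = ∂(2*x*(x - y))/∂x - ∂(2*x*(-x - y))/∂y = 6*x - 2*y
  coefficient of dx ∧ dz: ∂f_3/∂x - ∂f_1/∂z = ∂(y*(x - 2*z))/∂x - ∂(2*x*(-x - y))/∂z = y
  coefficient of dy ∧ dz: ∂f_3/∂y - ∂f_2/∂z = ∂(y*(x - 2*z))/∂y - ∂(2*x*(x - y))/∂z = x - 2*z
Assembling: d(omega) = (6*x - 2*y) dx ∧ dy + (y) dx ∧ dz + (x - 2*z) dy ∧ dz.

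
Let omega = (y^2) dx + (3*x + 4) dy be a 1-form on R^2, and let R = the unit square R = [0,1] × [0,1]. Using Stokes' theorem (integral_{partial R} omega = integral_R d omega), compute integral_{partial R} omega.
integral_(partial R) omega = 2

Stokes: integral_partial_R omega = integral_R d omega with d omega = (∂Q/∂x - ∂P/∂y) dx ∧ dy.
  ∂Q/∂x = 3
  ∂P/∂y = 2*y
  integrand = ∂Q/∂x - ∂P/∂y = 3 - 2*y.
Integrating over R: integral_0^1 integral_0^1 (3 - 2*y) dx dy = 2.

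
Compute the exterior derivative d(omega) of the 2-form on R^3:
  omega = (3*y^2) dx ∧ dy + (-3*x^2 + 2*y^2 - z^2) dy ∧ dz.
d(omega) = (-6*x) dx ∧ dy ∧ dz

For a 2-form omega = sum_{i<j} g_{ij} dx_i ∧ dx_j, the exterior derivative is
  d(omega) = sum_{i<j} d(g_{ij}) ∧ dx_i ∧ dx_j = sum_{i<j, k} (∂g_{ij}/∂x_k) dx_k ∧ dx_i ∧ dx_j.
Expand each term, using dx_k ∧ dx_i ∧ dx_j = sgn(permutation) dx_{(a)} ∧ dx_{(b)} ∧ dx_{(c)} with (a < b < c) sorted:
  d(-3*x^2 + 2*y^2 - z^2) includes (∂/∂x)(-3*x^2 + 2*y^2 - z^2) dx = (-6*x) dx, which multiplied by dy ∧ dz gives (-6*x) dx ∧ dy ∧ dz
Collecting like 3-forms: d(omega) = (-6*x) dx ∧ dy ∧ dz.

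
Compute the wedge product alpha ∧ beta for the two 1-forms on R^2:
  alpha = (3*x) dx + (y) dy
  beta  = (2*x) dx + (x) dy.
alpha ∧ beta = (x*(3*x - 2*y)) dx ∧ dy

Distribute the wedge, using dx_i ∧ dx_j = -dx_j ∧ dx_i and dx_i ∧ dx_i = 0. For each pair (i, j) with i < j, the coefficient of dx_i ∧ dx_j in alpha ∧ beta is (alpha_i * beta_j - alpha_j * beta_i). Collecting: alpha ∧ beta = (x*(3*x - 2*y)) dx ∧ dy.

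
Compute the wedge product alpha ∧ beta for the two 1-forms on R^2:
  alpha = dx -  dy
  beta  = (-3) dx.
alpha ∧ beta = (-3) dx ∧ dy

Distribute the wedge, using dx_i ∧ dx_j = -dx_j ∧ dx_i and dx_i ∧ dx_i = 0. For each pair (i, j) with i < j, the coefficient of dx_i ∧ dx_j in alpha ∧ beta is (alpha_i * beta_j - alpha_j * beta_i). Collecting: alpha ∧ beta = (-3) dx ∧ dy.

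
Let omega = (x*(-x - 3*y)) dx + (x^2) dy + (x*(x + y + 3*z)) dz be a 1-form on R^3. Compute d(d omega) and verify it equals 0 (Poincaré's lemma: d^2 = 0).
d(d omega) = 0

Step 1: d omega = sum_{i<j} (∂f_j/∂x_i - ∂f_i/∂x_j) dx_i ∧ dx_j:
  coeff of dx ∧ dy: 5*x
  coeff of dx ∧ dz: 2*x + y + 3*z
  coeff of dy ∧ dz: x
Step 2: Apply d again to each 2-form coefficient. The only possible 3-form in R^3 is dx ∧ dy ∧ dz, with coefficient
  ∂(coeff of dy∧dz)/∂x - ∂(coeff of dx∧dz)/∂y + ∂(coeff of dx∧dy)/∂z
  = ∂/∂x (x) - ∂/∂y (2*x + y + 3*z) + ∂/∂z (5*x).
Each of these terms simplifies to sums of mixed partials that cancel in pairs. The result is 0 (by equality of mixed partials for smooth functions — Schwarz / Clairaut).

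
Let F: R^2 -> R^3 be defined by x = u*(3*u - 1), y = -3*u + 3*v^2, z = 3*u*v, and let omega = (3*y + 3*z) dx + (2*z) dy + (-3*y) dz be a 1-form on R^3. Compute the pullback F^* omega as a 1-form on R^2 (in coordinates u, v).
F^* omega = (54*u^2*v - 54*u^2 + 54*u*v^2 + 9*u - 27*v^3 - 9*v^2) du + (9*u*(3*u + v^2)) dv

Using F^*(f dg) = (f ∘ F) d(g ∘ F), substitute each coordinate x_i by F_i(u, v) in f_i, and replace dx_i by d F_i = (∂F_i/∂u) du + (∂F_i/∂v) dv.
  For the x component: f_1(F) = 9*u*v - 9*u + 9*v^2; d F_1 = (6*u - 1) du + (0) dv
  For the y component: f_2(F) = 6*u*v; d F_2 = (-3) du + (6*v) dv
  For the z component: f_3(F) = 9*u - 9*v^2; d F_3 = (3*v) du + (3*u) dv
Combining and collecting du, dv coefficients:
  coeff of du: 54*u^2*v - 54*u^2 + 54*u*v^2 + 9*u - 27*v^3 - 9*v^2
  coeff of dv: 9*u*(3*u + v^2)
F^* omega = (54*u^2*v - 54*u^2 + 54*u*v^2 + 9*u - 27*v^3 - 9*v^2) du + (9*u*(3*u + v^2)) dv.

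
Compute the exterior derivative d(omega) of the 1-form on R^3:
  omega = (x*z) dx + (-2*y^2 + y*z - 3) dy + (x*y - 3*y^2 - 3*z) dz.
d(omega) = (-x + y) dx ∧ dz + (x - 7*y) dy ∧ dz

For a 1-form omega = sum_i f_i dx_i, the exterior derivative is
  d(omega) = sum_{i < j} (∂f_j/∂x_i - ∂f_i/∂x_j) dx_i ∧ dx_j.
  coefficient of dx ∧ dz: ∂f_3/∂x - ∂f_1/∂z = ∂(x*y - 3*y^2 - 3*z)/∂x - ∂(x*z)/∂z = -x + y
  coefficient of dy ∧ dz: ∂f_3/∂y - ∂f_2/∂z = ∂(x*y - 3*y^2 - 3*z)/∂y - ∂(-2*y^2 + y*z - 3)/∂z = x - 7*y
Assembling: d(omega) = (-x + y) dx ∧ dz + (x - 7*y) dy ∧ dz.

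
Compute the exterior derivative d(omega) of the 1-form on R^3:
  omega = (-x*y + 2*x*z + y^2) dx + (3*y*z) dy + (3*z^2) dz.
d(omega) = (x - 2*y) dx ∧ dy + (-2*x) dx ∧ dz + (-3*y) dy ∧ dz

For a 1-form omega = sum_i f_i dx_i, the exterior derivative is
  d(omega) = sum_{i < j} (∂f_j/∂x_i - ∂f_i/∂x_j) dx_i ∧ dx_j.
  coefficient of dx ∧ dy: ∂f_2/∂x - ∂f_1/∂y = ∂(3*y*z)/∂x - ∂(-x*y + 2*x*z + y^2)/∂y = x - 2*y
  coefficient of dx ∧ dz: ∂f_3/∂x - ∂f_1/∂z = ∂(3*z^2)/∂x - ∂(-x*y + 2*x*z + y^2)/∂z = -2*x
  coefficient of dy ∧ dz: ∂f_3/∂y - ∂f_2/∂z = ∂(3*z^2)/∂y - ∂(3*y*z)/∂z = -3*y
Assembling: d(omega) = (x - 2*y) dx ∧ dy + (-2*x) dx ∧ dz + (-3*y) dy ∧ dz.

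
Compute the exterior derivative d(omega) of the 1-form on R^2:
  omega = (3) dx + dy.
d(omega) = 0

For a 1-form omega = sum_i f_i dx_i, the exterior derivative is
  d(omega) = sum_{i < j} (∂f_j/∂x_i - ∂f_i/∂x_j) dx_i ∧ dx_j.

Assembling: d(omega) = 0.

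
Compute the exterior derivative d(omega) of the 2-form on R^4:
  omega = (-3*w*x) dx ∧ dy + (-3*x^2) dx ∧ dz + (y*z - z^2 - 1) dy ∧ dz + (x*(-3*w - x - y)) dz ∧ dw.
d(omega) = (-3*x) dx ∧ dy ∧ dw + (-3*w - 2*x - y) dx ∧ dz ∧ dw + (-x) dy ∧ dz ∧ dw

For a 2-form omega = sum_{i<j} g_{ij} dx_i ∧ dx_j, the exterior derivative is
  d(omega) = sum_{i<j} d(g_{ij}) ∧ dx_i ∧ dx_j = sum_{i<j, k} (∂g_{ij}/∂x_k) dx_k ∧ dx_i ∧ dx_j.
Expand each term, using dx_k ∧ dx_i ∧ dx_j = sgn(permutation) dx_{(a)} ∧ dx_{(b)} ∧ dx_{(c)} with (a < b < c) sorted:
  d(-3*w*x) includes (∂/∂w)(-3*w*x) dw = (-3*x) dw, which multiplied by dx ∧ dy gives (-3*x) dx ∧ dy ∧ dw
  d(x*(-3*w - x - y)) includes (∂/∂x)(x*(-3*w - x - y)) dx = (-3*w - 2*x - y) dx, which multiplied by dz ∧ dw gives (-3*w - 2*x - y) dx ∧ dz ∧ dw
  d(x*(-3*w - x - y)) includes (∂/∂y)(x*(-3*w - x - y)) dy = (-x) dy, which multiplied by dz ∧ dw gives (-x) dy ∧ dz ∧ dw
Collecting like 3-forms: d(omega) = (-3*x) dx ∧ dy ∧ dw + (-3*w - 2*x - y) dx ∧ dz ∧ dw + (-x) dy ∧ dz ∧ dw.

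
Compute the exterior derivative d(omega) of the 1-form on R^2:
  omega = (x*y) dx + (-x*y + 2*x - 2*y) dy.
d(omega) = (-x - y + 2) dx ∧ dy

For a 1-form omega = sum_i f_i dx_i, the exterior derivative is
  d(omega) = sum_{i < j} (∂f_j/∂x_i - ∂f_i/∂x_j) dx_i ∧ dx_j.
  coefficient of dx ∧ dy: ∂f_2/∂x - ∂f_1/∂y = ∂(-x*y + 2*x - 2*y)/∂x - ∂(x*y)/∂y = -x - y + 2
Assembling: d(omega) = (-x - y + 2) dx ∧ dy.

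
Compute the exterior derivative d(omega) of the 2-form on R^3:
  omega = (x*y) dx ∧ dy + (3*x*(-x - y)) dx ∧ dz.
d(omega) = (3*x) dx ∧ dy ∧ dz

For a 2-form omega = sum_{i<j} g_{ij} dx_i ∧ dx_j, the exterior derivative is
  d(omega) = sum_{i<j} d(g_{ij}) ∧ dx_i ∧ dx_j = sum_{i<j, k} (∂g_{ij}/∂x_k) dx_k ∧ dx_i ∧ dx_j.
Expand each term, using dx_k ∧ dx_i ∧ dx_j = sgn(permutation) dx_{(a)} ∧ dx_{(b)} ∧ dx_{(c)} with (a < b < c) sorted:
  d(3*x*(-x - y)) includes (∂/∂y)(3*x*(-x - y)) dy = (-3*x) dy, which multiplied by dx ∧ dz gives (3*x) dx ∧ dy ∧ dz
Collecting like 3-forms: d(omega) = (3*x) dx ∧ dy ∧ dz.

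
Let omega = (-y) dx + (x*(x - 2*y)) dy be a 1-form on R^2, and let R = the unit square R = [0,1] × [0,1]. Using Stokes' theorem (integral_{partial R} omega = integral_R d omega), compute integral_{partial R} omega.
integral_(partial R) omega = 1

Stokes: integral_partial_R omega = integral_R d omega with d omega = (∂Q/∂x - ∂P/∂y) dx ∧ dy.
  ∂Q/∂x = 2*x - 2*y
  ∂P/∂y = -1
  integrand = ∂Q/∂x - ∂P/∂y = 2*x - 2*y + 1.
Integrating over R: integral_0^1 integral_0^1 (2*x - 2*y + 1) dx dy = 1.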